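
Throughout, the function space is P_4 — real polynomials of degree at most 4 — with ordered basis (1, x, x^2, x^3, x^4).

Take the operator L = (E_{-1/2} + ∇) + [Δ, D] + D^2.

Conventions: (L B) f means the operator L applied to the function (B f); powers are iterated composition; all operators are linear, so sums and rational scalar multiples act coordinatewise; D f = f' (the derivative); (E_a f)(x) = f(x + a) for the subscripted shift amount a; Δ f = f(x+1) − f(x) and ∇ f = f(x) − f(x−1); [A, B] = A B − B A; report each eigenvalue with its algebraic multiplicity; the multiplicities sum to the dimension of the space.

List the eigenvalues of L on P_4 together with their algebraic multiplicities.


image of 1: 1
image of x: x + 1/2
image of x^2: x^2 + x + 5/4
image of x^3: x^3 + (3/2)x^2 + (15/4)x + 7/8
image of x^4: x^4 + 2x^3 + (15/2)x^2 + (7/2)x - 15/16
the matrix is upper triangular; its diagonal is (1, 1, 1, 1, 1)
for a triangular matrix the eigenvalues are the diagonal entries, with algebraic multiplicity their repetition count

λ = 1 (multiplicity 5)


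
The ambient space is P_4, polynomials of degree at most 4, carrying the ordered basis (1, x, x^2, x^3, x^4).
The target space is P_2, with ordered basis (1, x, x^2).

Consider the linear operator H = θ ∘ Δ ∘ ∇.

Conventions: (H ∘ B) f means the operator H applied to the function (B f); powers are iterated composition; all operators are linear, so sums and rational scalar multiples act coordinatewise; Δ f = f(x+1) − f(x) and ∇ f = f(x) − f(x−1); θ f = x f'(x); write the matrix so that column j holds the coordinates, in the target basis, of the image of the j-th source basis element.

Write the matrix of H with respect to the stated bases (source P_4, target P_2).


image of 1: 0
image of x: 0
image of x^2: 0
image of x^3: 6x
image of x^4: 24x^2
each image's coordinates form column j of the matrix

the matrix is [[0, 0, 0, 0, 0]; [0, 0, 0, 6, 0]; [0, 0, 0, 0, 24]] (rows listed top to bottom)


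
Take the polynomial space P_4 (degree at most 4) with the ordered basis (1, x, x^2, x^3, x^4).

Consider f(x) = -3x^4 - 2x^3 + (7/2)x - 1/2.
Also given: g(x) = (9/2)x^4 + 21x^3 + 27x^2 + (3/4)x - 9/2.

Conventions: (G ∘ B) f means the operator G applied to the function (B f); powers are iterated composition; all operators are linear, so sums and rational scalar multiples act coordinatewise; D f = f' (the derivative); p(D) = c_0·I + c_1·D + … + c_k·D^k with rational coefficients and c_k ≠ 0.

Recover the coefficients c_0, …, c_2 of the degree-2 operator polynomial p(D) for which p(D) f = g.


p(D) = -(3/2)·I − (3/2)·D − (1/2)·D^2, i.e. c_0 = -3/2, c_1 = -3/2, c_2 = -1/2

D^0 f = -3x^4 - 2x^3 + (7/2)x - 1/2
D^1 f = -12x^3 - 6x^2 + 7/2
D^2 f = -36x^2 - 12x
matching coefficients of g against c_0 f + c_1 Df + … from the top degree down determines the c_i
solution: c_0 = -3/2, c_1 = -3/2, c_2 = -1/2


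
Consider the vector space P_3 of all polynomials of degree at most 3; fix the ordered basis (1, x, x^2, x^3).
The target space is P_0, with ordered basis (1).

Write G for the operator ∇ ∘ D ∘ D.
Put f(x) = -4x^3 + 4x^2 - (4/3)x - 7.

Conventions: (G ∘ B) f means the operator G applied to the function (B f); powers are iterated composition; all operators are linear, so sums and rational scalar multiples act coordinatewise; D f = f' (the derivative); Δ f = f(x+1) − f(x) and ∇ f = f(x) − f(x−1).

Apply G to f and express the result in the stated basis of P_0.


D f = -12x^2 + 8x - 4/3
D D f = -24x + 8
∇ (D ∘ D) f = -24

g(x) = -24


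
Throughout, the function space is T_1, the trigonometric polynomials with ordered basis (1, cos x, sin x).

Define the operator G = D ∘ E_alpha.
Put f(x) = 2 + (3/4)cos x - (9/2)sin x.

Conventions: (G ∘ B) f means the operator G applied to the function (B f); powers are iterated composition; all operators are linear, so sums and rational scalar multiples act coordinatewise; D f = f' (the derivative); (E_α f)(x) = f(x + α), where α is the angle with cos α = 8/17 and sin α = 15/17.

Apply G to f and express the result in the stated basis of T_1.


g(x) = -(189/68)cos x + (123/34)sin x

E_alpha f = 2 - (123/34)cos x - (189/68)sin x
D E_alpha f = -(189/68)cos x + (123/34)sin x


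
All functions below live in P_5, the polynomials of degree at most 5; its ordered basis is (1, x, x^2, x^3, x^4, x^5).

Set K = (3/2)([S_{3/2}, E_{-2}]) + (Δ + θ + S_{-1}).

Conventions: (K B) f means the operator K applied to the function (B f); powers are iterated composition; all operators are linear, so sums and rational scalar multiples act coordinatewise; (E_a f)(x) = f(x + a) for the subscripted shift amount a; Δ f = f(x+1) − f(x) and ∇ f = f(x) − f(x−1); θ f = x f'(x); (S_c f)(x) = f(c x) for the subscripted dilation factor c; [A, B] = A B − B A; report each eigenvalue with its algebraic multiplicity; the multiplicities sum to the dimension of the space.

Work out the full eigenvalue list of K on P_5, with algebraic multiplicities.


image of 1: 1
image of x: 5/2
image of x^2: 3x^2 + (13/2)x - 13/2
image of x^3: 2x^3 + (105/8)x^2 - (123/4)x + 59/2
image of x^4: 5x^4 + (97/4)x^3 - (381/4)x^2 + 175x - 193/2
image of x^5: 4x^5 + (1375/32)x^4 - (1945/8)x^3 + (2605/4)x^2 - (2905/4)x + 635/2
the matrix is upper triangular; its diagonal is (1, 0, 3, 2, 5, 4)
for a triangular matrix the eigenvalues are the diagonal entries, with algebraic multiplicity their repetition count

λ = 0 (multiplicity 1), λ = 1 (multiplicity 1), λ = 2 (multiplicity 1), λ = 3 (multiplicity 1), λ = 4 (multiplicity 1), λ = 5 (multiplicity 1)


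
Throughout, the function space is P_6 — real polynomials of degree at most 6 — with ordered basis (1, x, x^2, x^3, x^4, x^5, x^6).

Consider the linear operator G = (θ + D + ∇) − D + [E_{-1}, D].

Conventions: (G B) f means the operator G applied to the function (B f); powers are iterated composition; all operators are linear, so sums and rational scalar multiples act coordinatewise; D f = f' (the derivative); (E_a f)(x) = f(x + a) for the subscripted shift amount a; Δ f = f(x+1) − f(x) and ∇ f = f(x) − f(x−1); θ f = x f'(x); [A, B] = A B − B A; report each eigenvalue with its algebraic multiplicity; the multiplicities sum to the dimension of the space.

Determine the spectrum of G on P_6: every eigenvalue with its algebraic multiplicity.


image of 1: 0
image of x: x + 1
image of x^2: 2x^2 + 2x - 1
image of x^3: 3x^3 + 3x^2 - 3x + 1
image of x^4: 4x^4 + 4x^3 - 6x^2 + 4x - 1
image of x^5: 5x^5 + 5x^4 - 10x^3 + 10x^2 - 5x + 1
image of x^6: 6x^6 + 6x^5 - 15x^4 + 20x^3 - 15x^2 + 6x - 1
the matrix is upper triangular; its diagonal is (0, 1, 2, 3, 4, 5, 6)
for a triangular matrix the eigenvalues are the diagonal entries, with algebraic multiplicity their repetition count

λ = 0 (multiplicity 1), λ = 1 (multiplicity 1), λ = 2 (multiplicity 1), λ = 3 (multiplicity 1), λ = 4 (multiplicity 1), λ = 5 (multiplicity 1), λ = 6 (multiplicity 1)


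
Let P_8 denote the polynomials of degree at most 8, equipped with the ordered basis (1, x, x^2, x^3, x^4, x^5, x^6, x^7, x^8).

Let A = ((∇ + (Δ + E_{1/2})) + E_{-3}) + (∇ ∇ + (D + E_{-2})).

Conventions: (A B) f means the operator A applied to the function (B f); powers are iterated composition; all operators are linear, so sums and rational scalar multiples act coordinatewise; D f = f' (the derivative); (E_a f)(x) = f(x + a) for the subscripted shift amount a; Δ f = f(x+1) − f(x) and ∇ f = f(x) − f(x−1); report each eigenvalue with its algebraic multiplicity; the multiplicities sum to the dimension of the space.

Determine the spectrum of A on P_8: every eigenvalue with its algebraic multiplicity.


image of 1: 3
image of x: 3x - 3/2
image of x^2: 3x^2 - 3x + 61/4
image of x^3: 3x^3 - (9/2)x^2 + (183/4)x - 311/8
image of x^4: 3x^4 - 6x^3 + (183/2)x^2 - (311/2)x + 1777/16
image of x^5: 3x^5 - (15/2)x^4 + (305/2)x^3 - (1555/4)x^2 + (8885/16)x - 9695/32
image of x^6: 3x^6 - 9x^5 + (915/4)x^4 - (1555/2)x^3 + (26655/16)x^2 - (29085/16)x + 54721/64
image of x^7: 3x^7 - (21/2)x^6 + (1281/4)x^5 - (10885/8)x^4 + (62195/16)x^3 - (203595/32)x^2 + (383047/64)x - 312191/128
image of x^8: 3x^8 - 12x^7 + 427x^6 - 2177x^5 + (62195/8)x^4 - (67865/4)x^3 + (383047/16)x^2 - (312191/16)x + 1810177/256
the matrix is upper triangular; its diagonal is (3, 3, 3, 3, 3, 3, 3, 3, 3)
for a triangular matrix the eigenvalues are the diagonal entries, with algebraic multiplicity their repetition count

λ = 3 (multiplicity 9)


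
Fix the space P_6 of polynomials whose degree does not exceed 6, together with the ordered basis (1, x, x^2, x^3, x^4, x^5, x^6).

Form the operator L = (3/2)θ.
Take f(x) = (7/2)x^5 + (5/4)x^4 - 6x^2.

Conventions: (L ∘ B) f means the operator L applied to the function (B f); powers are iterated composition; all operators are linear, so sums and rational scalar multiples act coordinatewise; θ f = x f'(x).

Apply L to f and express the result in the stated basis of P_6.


the image equals g(x) = (105/4)x^5 + (15/2)x^4 - 18x^2

θ f = (35/2)x^5 + 5x^4 - 12x^2
((3/2)θ) f = (105/4)x^5 + (15/2)x^4 - 18x^2


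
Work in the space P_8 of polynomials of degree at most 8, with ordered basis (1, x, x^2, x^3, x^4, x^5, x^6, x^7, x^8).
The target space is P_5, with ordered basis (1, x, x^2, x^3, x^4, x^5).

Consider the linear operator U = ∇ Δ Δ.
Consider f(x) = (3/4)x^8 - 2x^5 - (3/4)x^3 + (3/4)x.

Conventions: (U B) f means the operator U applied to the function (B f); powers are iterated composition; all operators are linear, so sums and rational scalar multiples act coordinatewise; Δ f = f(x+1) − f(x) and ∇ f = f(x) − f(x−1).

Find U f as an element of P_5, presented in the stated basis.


Δ f = 6x^7 + 21x^6 + 42x^5 + (85/2)x^4 + 22x^3 - (5/4)x^2 - (25/4)x - 5/4
Δ Δ f = 42x^6 + 252x^5 + 735x^4 + 1220x^3 + 1182x^2 + (1223/2)x + 126
∇ (Δ Δ) f = 252x^5 + 630x^4 + 1260x^3 + 1140x^2 + 636x + 249/2

the result is g(x) = 252x^5 + 630x^4 + 1260x^3 + 1140x^2 + 636x + 249/2


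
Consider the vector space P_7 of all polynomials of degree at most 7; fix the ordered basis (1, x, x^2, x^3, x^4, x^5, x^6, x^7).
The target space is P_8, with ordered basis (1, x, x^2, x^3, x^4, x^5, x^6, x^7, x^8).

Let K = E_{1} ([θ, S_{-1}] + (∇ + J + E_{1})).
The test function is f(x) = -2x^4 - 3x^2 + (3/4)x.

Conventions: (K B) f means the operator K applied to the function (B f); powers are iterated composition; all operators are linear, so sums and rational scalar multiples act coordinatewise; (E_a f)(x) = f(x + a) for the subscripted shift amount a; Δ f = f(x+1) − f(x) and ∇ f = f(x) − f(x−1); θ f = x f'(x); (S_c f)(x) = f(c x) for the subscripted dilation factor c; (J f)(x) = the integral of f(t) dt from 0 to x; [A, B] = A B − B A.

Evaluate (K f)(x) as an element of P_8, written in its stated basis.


S_{-1} f = -2x^4 - 3x^2 - (3/4)x
θ S_{-1} f = -8x^4 - 6x^2 - (3/4)x
θ f = -8x^4 - 6x^2 + (3/4)x
S_{-1} θ f = -8x^4 - 6x^2 - (3/4)x
[θ, S_{-1}] f = 0
∇ f = -8x^3 + 12x^2 - 14x + 23/4
J f = -(2/5)x^5 - x^3 + (3/8)x^2
E_{1} f = -2x^4 - 8x^3 - 15x^2 - (53/4)x - 17/4
(∇ + J + E_{1}) f = -(2/5)x^5 - 2x^4 - 17x^3 - (21/8)x^2 - (109/4)x + 3/2
([θ, S_{-1}] + (∇ + J + E_{1})) f = -(2/5)x^5 - 2x^4 - 17x^3 - (21/8)x^2 - (109/4)x + 3/2
E_{1} ([θ, S_{-1}] + (∇ + J + E_{1})) f = -(2/5)x^5 - 4x^4 - 29x^3 - (557/8)x^2 - (187/2)x - 1911/40

the image equals g(x) = -(2/5)x^5 - 4x^4 - 29x^3 - (557/8)x^2 - (187/2)x - 1911/40


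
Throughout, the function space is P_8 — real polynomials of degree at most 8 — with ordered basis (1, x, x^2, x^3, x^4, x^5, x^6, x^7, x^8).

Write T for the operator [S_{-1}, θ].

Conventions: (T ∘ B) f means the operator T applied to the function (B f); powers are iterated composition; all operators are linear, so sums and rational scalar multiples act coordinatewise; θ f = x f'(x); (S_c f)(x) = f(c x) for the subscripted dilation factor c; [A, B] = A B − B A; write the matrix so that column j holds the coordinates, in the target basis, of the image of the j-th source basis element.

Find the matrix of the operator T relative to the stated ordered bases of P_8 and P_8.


image of 1: 0
image of x: 0
image of x^2: 0
image of x^3: 0
image of x^4: 0
image of x^5: 0
image of x^6: 0
image of x^7: 0
image of x^8: 0
each image's coordinates form column j of the matrix

the matrix is [[0, 0, 0, 0, 0, 0, 0, 0, 0]; [0, 0, 0, 0, 0, 0, 0, 0, 0]; [0, 0, 0, 0, 0, 0, 0, 0, 0]; [0, 0, 0, 0, 0, 0, 0, 0, 0]; [0, 0, 0, 0, 0, 0, 0, 0, 0]; [0, 0, 0, 0, 0, 0, 0, 0, 0]; [0, 0, 0, 0, 0, 0, 0, 0, 0]; [0, 0, 0, 0, 0, 0, 0, 0, 0]; [0, 0, 0, 0, 0, 0, 0, 0, 0]] (rows listed top to bottom)


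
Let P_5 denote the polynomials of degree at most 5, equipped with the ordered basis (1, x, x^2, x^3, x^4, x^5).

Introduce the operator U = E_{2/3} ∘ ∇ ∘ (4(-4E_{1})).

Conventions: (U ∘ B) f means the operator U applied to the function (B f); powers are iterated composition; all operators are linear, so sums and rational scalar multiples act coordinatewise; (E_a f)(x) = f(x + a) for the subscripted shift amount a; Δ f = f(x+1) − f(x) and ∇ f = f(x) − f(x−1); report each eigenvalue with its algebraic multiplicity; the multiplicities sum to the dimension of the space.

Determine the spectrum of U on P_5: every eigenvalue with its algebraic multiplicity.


image of 1: 0
image of x: -16
image of x^2: -32x - 112/3
image of x^3: -48x^2 - 112x - 208/3
image of x^4: -64x^3 - 224x^2 - (832/3)x - 3248/27
image of x^5: -80x^4 - (1120/3)x^3 - (2080/3)x^2 - (16240/27)x - 16496/81
the matrix is upper triangular; its diagonal is (0, 0, 0, 0, 0, 0)
for a triangular matrix the eigenvalues are the diagonal entries, with algebraic multiplicity their repetition count

λ = 0 (multiplicity 6)


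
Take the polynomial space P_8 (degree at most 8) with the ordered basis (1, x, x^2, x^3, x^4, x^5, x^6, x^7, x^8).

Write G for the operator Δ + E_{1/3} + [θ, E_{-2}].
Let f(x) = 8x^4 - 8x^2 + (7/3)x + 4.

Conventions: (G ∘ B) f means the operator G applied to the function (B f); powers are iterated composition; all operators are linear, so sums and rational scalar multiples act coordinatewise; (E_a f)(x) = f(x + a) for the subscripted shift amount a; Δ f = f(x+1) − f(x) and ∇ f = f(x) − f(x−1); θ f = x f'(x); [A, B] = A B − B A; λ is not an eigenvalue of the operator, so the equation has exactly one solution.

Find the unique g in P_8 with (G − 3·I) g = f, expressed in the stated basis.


write g with unknown coordinates in the stated basis and equate coefficients in (G − 3·I) g = f
solving from the highest basis element down gives g = -4x^4 - (80/3)x^3 - (140/3)x^2 - (4399/54)x - 29951/162
check: G g = -4x^4 - 80x^3 - 148x^2 - (4357/18)x - 29735/54
so G g − 3·g = 8x^4 - 8x^2 + (7/3)x + 4 = f ✓

the result is g(x) = -4x^4 - (80/3)x^3 - (140/3)x^2 - (4399/54)x - 29951/162


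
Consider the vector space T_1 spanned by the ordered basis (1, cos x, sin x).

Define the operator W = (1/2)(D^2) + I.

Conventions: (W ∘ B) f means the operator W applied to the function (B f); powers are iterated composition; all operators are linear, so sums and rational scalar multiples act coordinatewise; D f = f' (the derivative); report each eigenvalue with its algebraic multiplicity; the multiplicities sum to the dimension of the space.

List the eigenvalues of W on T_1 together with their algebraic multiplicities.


image of 1: 1
image of cos x: (1/2)cos x
image of sin x: (1/2)sin x
the matrix is diagonal; its diagonal is (1, 1/2, 1/2)
for a triangular matrix the eigenvalues are the diagonal entries, with algebraic multiplicity their repetition count

λ = 1/2 (multiplicity 2), λ = 1 (multiplicity 1)


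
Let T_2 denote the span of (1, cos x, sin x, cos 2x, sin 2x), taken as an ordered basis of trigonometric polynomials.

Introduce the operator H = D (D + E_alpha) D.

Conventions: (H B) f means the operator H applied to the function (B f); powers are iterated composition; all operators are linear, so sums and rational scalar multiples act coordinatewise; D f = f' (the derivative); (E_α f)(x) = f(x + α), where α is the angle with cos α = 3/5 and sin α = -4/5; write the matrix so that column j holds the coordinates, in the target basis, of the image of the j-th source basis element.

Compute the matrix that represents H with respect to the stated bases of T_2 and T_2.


the matrix is [[0, 0, 0, 0, 0]; [0, -3/5, -1/5, 0, 0]; [0, 1/5, -3/5, 0, 0]; [0, 0, 0, 28/25, -104/25]; [0, 0, 0, 104/25, 28/25]] (rows listed top to bottom)

image of 1: 0
image of cos x: -(3/5)cos x + (1/5)sin x
image of sin x: -(1/5)cos x - (3/5)sin x
image of cos 2x: (28/25)cos 2x + (104/25)sin 2x
image of sin 2x: -(104/25)cos 2x + (28/25)sin 2x
each image's coordinates form column j of the matrix


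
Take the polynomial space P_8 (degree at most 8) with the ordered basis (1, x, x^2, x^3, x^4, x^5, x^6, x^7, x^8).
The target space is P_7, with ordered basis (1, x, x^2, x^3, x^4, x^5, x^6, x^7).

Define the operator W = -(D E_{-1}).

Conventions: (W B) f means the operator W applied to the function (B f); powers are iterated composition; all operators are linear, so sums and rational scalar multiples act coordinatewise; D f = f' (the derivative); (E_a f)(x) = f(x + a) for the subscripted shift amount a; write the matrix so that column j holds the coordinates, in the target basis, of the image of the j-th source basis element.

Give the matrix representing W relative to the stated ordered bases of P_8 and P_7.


the matrix is [[0, -1, 2, -3, 4, -5, 6, -7, 8]; [0, 0, -2, 6, -12, 20, -30, 42, -56]; [0, 0, 0, -3, 12, -30, 60, -105, 168]; [0, 0, 0, 0, -4, 20, -60, 140, -280]; [0, 0, 0, 0, 0, -5, 30, -105, 280]; [0, 0, 0, 0, 0, 0, -6, 42, -168]; [0, 0, 0, 0, 0, 0, 0, -7, 56]; [0, 0, 0, 0, 0, 0, 0, 0, -8]] (rows listed top to bottom)

image of 1: 0
image of x: -1
image of x^2: -2x + 2
image of x^3: -3x^2 + 6x - 3
image of x^4: -4x^3 + 12x^2 - 12x + 4
image of x^5: -5x^4 + 20x^3 - 30x^2 + 20x - 5
image of x^6: -6x^5 + 30x^4 - 60x^3 + 60x^2 - 30x + 6
image of x^7: -7x^6 + 42x^5 - 105x^4 + 140x^3 - 105x^2 + 42x - 7
image of x^8: -8x^7 + 56x^6 - 168x^5 + 280x^4 - 280x^3 + 168x^2 - 56x + 8
each image's coordinates form column j of the matrix


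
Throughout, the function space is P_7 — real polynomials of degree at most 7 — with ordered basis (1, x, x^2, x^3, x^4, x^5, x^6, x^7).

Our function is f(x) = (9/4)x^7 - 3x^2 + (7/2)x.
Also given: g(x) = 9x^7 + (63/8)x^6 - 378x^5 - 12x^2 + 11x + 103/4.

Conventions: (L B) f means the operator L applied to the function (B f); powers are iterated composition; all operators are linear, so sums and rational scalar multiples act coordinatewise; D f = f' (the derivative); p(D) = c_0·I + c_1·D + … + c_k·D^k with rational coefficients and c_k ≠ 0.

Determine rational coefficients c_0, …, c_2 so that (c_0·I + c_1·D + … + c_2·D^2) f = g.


D^0 f = (9/4)x^7 - 3x^2 + (7/2)x
D^1 f = (63/4)x^6 - 6x + 7/2
D^2 f = (189/2)x^5 - 6
matching coefficients of g against c_0 f + c_1 Df + … from the top degree down determines the c_i
solution: c_0 = 4, c_1 = 1/2, c_2 = -4

p(D) = 4·I + (1/2)·D − 4·D^2, i.e. c_0 = 4, c_1 = 1/2, c_2 = -4


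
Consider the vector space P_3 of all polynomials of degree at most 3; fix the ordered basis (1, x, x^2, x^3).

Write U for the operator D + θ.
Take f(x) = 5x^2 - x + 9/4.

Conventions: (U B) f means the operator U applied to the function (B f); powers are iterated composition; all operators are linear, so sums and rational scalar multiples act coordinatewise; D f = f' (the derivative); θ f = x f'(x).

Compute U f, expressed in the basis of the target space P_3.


D f = 10x - 1
θ f = 10x^2 - x
(D + θ) f = 10x^2 + 9x - 1

g(x) = 10x^2 + 9x - 1


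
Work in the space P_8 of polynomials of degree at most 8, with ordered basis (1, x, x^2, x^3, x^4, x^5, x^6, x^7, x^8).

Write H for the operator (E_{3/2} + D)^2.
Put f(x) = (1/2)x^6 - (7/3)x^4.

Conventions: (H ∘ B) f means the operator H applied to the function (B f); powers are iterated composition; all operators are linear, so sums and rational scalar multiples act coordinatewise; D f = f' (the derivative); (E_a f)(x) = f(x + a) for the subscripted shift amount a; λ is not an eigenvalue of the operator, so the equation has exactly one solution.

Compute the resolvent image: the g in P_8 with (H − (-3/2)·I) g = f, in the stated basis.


write g with unknown coordinates in the stated basis and equate coefficients in (H − (-3/2)·I) g = f
solving from the highest basis element down gives g = (1/5)x^6 - (12/5)x^5 + (8/3)x^4 + (1156/15)x^3 - 312x^2 - (239/2)x + 121319/100
check: H g = (1/5)x^6 + (18/5)x^5 - (19/3)x^4 - (578/5)x^3 + 468x^2 + (717/4)x - 363957/200
so H g − (-3/2)·g = (1/2)x^6 - (7/3)x^4 = f ✓

the image equals g(x) = (1/5)x^6 - (12/5)x^5 + (8/3)x^4 + (1156/15)x^3 - 312x^2 - (239/2)x + 121319/100


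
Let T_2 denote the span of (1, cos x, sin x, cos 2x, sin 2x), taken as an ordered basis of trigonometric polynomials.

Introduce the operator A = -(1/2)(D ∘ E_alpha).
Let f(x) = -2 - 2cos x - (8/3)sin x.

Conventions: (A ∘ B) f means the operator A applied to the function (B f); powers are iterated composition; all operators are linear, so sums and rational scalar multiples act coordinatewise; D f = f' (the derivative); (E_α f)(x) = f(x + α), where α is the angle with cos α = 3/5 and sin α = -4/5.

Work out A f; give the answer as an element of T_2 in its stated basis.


E_alpha f = -2 + (14/15)cos x - (16/5)sin x
D E_alpha f = -(16/5)cos x - (14/15)sin x
(-(1/2)(D ∘ E_alpha)) f = (8/5)cos x + (7/15)sin x

the result is g(x) = (8/5)cos x + (7/15)sin x


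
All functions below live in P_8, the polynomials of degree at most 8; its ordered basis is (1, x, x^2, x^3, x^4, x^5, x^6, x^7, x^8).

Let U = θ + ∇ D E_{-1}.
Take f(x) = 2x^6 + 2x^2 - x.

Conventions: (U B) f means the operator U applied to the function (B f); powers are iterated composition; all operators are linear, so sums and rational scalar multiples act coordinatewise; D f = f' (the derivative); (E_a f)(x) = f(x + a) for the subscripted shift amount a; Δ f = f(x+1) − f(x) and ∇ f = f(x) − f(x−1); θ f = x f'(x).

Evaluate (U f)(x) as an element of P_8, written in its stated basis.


g(x) = 12x^6 + 60x^4 - 360x^3 + 844x^2 - 901x + 376

θ f = 12x^6 + 4x^2 - x
E_{-1} f = 2x^6 - 12x^5 + 30x^4 - 40x^3 + 32x^2 - 17x + 5
D E_{-1} f = 12x^5 - 60x^4 + 120x^3 - 120x^2 + 64x - 17
∇ D E_{-1} f = 60x^4 - 360x^3 + 840x^2 - 900x + 376
(θ + ∇ D E_{-1}) f = 12x^6 + 60x^4 - 360x^3 + 844x^2 - 901x + 376


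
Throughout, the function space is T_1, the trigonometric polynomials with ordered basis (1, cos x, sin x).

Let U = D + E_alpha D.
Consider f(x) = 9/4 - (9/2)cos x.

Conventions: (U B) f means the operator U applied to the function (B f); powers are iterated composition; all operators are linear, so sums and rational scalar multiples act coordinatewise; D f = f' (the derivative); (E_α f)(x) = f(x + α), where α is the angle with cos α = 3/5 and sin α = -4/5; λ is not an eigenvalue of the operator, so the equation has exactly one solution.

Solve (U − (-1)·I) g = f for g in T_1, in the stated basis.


write g with unknown coordinates in the stated basis and equate coefficients in (U − (-1)·I) g = f
solving from the highest basis element down gives g = 9/4 - (81/58)cos x - (36/29)sin x
check: U g = -(90/29)cos x + (36/29)sin x
so U g − (-1)·g = 9/4 - (9/2)cos x = f ✓

the result is g(x) = 9/4 - (81/58)cos x - (36/29)sin x


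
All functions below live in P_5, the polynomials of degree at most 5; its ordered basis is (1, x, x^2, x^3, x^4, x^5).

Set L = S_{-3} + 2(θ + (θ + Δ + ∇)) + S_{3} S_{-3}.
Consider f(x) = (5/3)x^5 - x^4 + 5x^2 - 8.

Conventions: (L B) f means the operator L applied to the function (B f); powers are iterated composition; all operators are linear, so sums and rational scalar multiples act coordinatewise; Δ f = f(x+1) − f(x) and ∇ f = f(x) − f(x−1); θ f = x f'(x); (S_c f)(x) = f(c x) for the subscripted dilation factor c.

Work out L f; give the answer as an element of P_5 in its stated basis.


S_{-3} f = -405x^5 - 81x^4 + 45x^2 - 8
θ f = (25/3)x^5 - 4x^4 + 10x^2
θ f = (25/3)x^5 - 4x^4 + 10x^2
Δ f = (25/3)x^4 + (38/3)x^3 + (32/3)x^2 + (43/3)x + 17/3
∇ f = (25/3)x^4 - (62/3)x^3 + (68/3)x^2 - (7/3)x - 7/3
(θ + Δ + ∇) f = (25/3)x^5 + (38/3)x^4 - 8x^3 + (130/3)x^2 + 12x + 10/3
(θ + (θ + Δ + ∇)) f = (50/3)x^5 + (26/3)x^4 - 8x^3 + (160/3)x^2 + 12x + 10/3
(2(θ + (θ + Δ + ∇))) f = (100/3)x^5 + (52/3)x^4 - 16x^3 + (320/3)x^2 + 24x + 20/3
S_{-3} f = -405x^5 - 81x^4 + 45x^2 - 8
S_{3} S_{-3} f = -98415x^5 - 6561x^4 + 405x^2 - 8
(S_{-3} + 2(θ + (θ + Δ + ∇)) + S_{3} S_{-3}) f = -(296360/3)x^5 - (19874/3)x^4 - 16x^3 + (1670/3)x^2 + 24x - 28/3

the image equals g(x) = -(296360/3)x^5 - (19874/3)x^4 - 16x^3 + (1670/3)x^2 + 24x - 28/3


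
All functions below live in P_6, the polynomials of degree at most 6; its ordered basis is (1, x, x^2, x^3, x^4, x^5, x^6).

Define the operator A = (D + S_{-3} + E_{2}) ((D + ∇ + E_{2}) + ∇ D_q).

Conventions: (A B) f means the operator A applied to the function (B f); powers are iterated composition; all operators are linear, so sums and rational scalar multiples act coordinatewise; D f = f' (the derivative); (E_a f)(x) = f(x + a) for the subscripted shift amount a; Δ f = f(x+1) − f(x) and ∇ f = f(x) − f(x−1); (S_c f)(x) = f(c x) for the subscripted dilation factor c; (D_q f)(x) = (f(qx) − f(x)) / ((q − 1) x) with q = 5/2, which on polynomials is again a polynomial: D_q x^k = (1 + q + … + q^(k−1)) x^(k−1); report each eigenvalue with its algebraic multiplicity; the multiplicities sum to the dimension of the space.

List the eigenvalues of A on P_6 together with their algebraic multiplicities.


λ = -242 (multiplicity 1), λ = -26 (multiplicity 1), λ = -2 (multiplicity 1), λ = 2 (multiplicity 1), λ = 10 (multiplicity 1), λ = 82 (multiplicity 1), λ = 730 (multiplicity 1)

image of 1: 2
image of x: -2x + 11
image of x^2: 10x^2 - 10x + 41
image of x^3: -26x^3 + 129x^2 + 27x + 140
image of x^4: 82x^4 - 404x^3 + (4437/4)x^2 + 869x + 3847/8
image of x^5: -242x^5 + 1655x^4 - (14403/2)x^3 + (367/2)x^2 + (6911/4)x + 19223/8
image of x^6: 730x^6 - 5790x^5 + (1129095/16)x^4 + 48850x^3 + (450915/16)x^2 + (391941/16)x + 287633/32
the matrix is upper triangular; its diagonal is (2, -2, 10, -26, 82, -242, 730)
for a triangular matrix the eigenvalues are the diagonal entries, with algebraic multiplicity their repetition count


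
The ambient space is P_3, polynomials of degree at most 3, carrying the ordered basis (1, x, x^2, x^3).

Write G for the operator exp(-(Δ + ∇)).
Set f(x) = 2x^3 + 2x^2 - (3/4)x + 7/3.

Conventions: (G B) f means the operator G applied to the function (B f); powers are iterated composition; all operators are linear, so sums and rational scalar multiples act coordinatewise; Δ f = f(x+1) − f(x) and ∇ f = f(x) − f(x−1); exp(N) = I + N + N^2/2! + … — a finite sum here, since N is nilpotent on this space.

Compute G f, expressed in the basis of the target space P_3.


order-1 term: -12x^2 - 8x - 5/2
order-2 term: 24x + 8
order-3 term: -16
the series for exp(-(Δ + ∇)) f terminates at order 3
exp(-(Δ + ∇)) f = 2x^3 - 10x^2 + (61/4)x - 49/6

g(x) = 2x^3 - 10x^2 + (61/4)x - 49/6


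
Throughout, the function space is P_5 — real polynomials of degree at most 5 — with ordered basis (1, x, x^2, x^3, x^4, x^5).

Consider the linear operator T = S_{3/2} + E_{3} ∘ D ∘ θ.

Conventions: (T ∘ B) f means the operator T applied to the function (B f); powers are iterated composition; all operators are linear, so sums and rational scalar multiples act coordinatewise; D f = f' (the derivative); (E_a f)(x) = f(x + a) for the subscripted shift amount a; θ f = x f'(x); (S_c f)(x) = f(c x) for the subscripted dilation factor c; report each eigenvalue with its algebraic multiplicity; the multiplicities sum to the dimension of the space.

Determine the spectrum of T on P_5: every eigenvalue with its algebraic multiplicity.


λ = 1 (multiplicity 1), λ = 3/2 (multiplicity 1), λ = 9/4 (multiplicity 1), λ = 27/8 (multiplicity 1), λ = 81/16 (multiplicity 1), λ = 243/32 (multiplicity 1)

image of 1: 1
image of x: (3/2)x + 1
image of x^2: (9/4)x^2 + 4x + 12
image of x^3: (27/8)x^3 + 9x^2 + 54x + 81
image of x^4: (81/16)x^4 + 16x^3 + 144x^2 + 432x + 432
image of x^5: (243/32)x^5 + 25x^4 + 300x^3 + 1350x^2 + 2700x + 2025
the matrix is upper triangular; its diagonal is (1, 3/2, 9/4, 27/8, 81/16, 243/32)
for a triangular matrix the eigenvalues are the diagonal entries, with algebraic multiplicity their repetition count


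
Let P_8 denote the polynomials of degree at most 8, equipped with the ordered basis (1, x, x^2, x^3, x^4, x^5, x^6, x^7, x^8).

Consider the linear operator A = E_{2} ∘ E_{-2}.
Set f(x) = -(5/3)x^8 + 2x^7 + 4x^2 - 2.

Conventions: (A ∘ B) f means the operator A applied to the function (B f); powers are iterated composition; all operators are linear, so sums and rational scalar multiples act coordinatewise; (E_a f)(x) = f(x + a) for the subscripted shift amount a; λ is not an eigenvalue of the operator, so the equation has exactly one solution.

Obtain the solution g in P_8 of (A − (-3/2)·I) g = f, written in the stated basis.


write g with unknown coordinates in the stated basis and equate coefficients in (A − (-3/2)·I) g = f
solving from the highest basis element down gives g = -(2/3)x^8 + (4/5)x^7 + (8/5)x^2 - 4/5
check: A g = -(2/3)x^8 + (4/5)x^7 + (8/5)x^2 - 4/5
so A g − (-3/2)·g = -(5/3)x^8 + 2x^7 + 4x^2 - 2 = f ✓

g(x) = -(2/3)x^8 + (4/5)x^7 + (8/5)x^2 - 4/5


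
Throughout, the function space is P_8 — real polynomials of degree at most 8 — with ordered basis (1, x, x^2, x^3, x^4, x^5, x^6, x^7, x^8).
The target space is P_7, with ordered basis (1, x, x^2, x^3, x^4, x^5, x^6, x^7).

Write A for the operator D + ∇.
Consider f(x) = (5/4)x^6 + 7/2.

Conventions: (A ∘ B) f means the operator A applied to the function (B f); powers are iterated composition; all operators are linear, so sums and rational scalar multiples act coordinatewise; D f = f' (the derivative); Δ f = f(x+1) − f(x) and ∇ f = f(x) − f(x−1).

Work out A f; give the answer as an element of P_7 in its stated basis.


g(x) = 15x^5 - (75/4)x^4 + 25x^3 - (75/4)x^2 + (15/2)x - 5/4

D f = (15/2)x^5
∇ f = (15/2)x^5 - (75/4)x^4 + 25x^3 - (75/4)x^2 + (15/2)x - 5/4
(D + ∇) f = 15x^5 - (75/4)x^4 + 25x^3 - (75/4)x^2 + (15/2)x - 5/4


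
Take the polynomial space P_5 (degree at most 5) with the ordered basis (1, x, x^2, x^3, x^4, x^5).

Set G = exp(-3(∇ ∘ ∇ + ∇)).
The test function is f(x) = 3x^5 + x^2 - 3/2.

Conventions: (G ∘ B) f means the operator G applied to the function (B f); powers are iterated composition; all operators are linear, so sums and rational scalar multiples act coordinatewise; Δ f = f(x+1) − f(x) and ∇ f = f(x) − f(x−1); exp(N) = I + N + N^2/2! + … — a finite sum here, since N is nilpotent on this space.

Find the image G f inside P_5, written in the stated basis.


order-1 term: -45x^4 - 90x^3 + 450x^2 - 591x + 258
order-2 term: 270x^3 + 810x^2 - 2295x + 414
order-3 term: -810x^2 - 2430x + 2835
order-4 term: 1215x + 2430
order-5 term: -729
the series for exp(-3(∇ ∘ ∇ + ∇)) f terminates at order 5
exp(-3(∇ ∘ ∇ + ∇)) f = 3x^5 - 45x^4 + 180x^3 + 451x^2 - 4101x + 10413/2

g(x) = 3x^5 - 45x^4 + 180x^3 + 451x^2 - 4101x + 10413/2


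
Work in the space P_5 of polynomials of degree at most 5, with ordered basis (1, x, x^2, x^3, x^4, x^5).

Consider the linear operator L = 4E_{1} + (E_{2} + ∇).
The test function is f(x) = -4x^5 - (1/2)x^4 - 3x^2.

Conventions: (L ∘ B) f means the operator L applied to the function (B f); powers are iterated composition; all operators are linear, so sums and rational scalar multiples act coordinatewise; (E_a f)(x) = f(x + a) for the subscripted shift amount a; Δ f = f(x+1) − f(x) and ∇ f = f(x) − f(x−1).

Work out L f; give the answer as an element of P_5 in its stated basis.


E_{1} f = -4x^5 - (41/2)x^4 - 42x^3 - 46x^2 - 28x - 15/2
(4E_{1}) f = -16x^5 - 82x^4 - 168x^3 - 184x^2 - 112x - 30
E_{2} f = -4x^5 - (81/2)x^4 - 164x^3 - 335x^2 - 348x - 148
∇ f = -20x^4 + 38x^3 - 37x^2 + 12x - 1/2
(E_{2} + ∇) f = -4x^5 - (121/2)x^4 - 126x^3 - 372x^2 - 336x - 297/2
(4E_{1} + (E_{2} + ∇)) f = -20x^5 - (285/2)x^4 - 294x^3 - 556x^2 - 448x - 357/2

the result is g(x) = -20x^5 - (285/2)x^4 - 294x^3 - 556x^2 - 448x - 357/2


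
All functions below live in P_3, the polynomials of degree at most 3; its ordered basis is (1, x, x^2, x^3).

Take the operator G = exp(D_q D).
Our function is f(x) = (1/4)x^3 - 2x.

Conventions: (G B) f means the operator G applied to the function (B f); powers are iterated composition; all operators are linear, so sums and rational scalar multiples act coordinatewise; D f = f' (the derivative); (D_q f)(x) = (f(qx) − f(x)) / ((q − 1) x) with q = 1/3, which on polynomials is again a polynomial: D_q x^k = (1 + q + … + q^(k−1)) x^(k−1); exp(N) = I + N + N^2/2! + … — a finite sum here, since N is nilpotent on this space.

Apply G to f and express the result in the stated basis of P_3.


order-1 term: x
the series for exp(D_q D) f terminates at order 1
exp(D_q D) f = (1/4)x^3 - x

the image equals g(x) = (1/4)x^3 - x


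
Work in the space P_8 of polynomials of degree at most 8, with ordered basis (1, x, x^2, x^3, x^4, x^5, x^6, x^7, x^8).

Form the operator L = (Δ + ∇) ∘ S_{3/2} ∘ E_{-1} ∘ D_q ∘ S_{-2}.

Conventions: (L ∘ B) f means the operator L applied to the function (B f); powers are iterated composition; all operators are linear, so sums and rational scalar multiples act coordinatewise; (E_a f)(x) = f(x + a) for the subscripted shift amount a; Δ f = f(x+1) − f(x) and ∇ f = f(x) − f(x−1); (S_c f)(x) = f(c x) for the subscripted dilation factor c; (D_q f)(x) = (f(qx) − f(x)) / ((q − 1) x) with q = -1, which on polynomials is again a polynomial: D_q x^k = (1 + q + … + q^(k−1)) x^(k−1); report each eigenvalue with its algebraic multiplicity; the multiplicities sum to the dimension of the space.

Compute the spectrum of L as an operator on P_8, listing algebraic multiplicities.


λ = 0 (multiplicity 9)

image of 1: 0
image of x: 0
image of x^2: 0
image of x^3: -72x + 48
image of x^4: 0
image of x^5: -1296x^3 + 2592x^2 - 3024x + 1248
image of x^6: 0
image of x^7: -17496x^5 + 58320x^4 - 136080x^3 + 168480x^2 - 112536x + 31248
image of x^8: 0
the matrix is upper triangular; its diagonal is (0, 0, 0, 0, 0, 0, 0, 0, 0)
for a triangular matrix the eigenvalues are the diagonal entries, with algebraic multiplicity their repetition count


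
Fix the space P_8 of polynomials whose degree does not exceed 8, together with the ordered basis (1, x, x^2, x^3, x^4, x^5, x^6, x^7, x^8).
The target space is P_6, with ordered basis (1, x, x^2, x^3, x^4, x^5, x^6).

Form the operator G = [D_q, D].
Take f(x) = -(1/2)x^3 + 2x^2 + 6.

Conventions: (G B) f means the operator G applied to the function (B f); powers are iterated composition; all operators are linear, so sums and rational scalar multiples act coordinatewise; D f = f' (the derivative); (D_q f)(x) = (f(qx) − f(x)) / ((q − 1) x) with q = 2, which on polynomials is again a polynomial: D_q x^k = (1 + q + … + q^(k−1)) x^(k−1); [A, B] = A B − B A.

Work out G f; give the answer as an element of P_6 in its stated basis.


the image equals g(x) = (5/2)x - 2

D f = -(3/2)x^2 + 4x
D_q D f = -(9/2)x + 4
D_q f = -(7/2)x^2 + 6x
D D_q f = -7x + 6
[D_q, D] f = (5/2)x - 2


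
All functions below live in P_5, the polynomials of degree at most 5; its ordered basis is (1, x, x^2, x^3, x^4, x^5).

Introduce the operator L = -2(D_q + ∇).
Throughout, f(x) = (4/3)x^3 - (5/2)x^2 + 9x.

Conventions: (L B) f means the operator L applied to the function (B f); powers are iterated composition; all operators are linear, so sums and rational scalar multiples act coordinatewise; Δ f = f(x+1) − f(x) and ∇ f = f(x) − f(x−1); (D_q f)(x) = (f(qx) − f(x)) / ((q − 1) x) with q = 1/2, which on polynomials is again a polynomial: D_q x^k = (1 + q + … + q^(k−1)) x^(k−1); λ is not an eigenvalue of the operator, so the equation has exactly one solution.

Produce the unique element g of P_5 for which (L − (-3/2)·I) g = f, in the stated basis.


g(x) = (8/9)x^3 + (107/27)x^2 + (1696/81)x + 12572/243

write g with unknown coordinates in the stated basis and equate coefficients in (L − (-3/2)·I) g = f
solving from the highest basis element down gives g = (8/9)x^3 + (107/27)x^2 + (1696/81)x + 12572/243
check: L g = -(76/9)x^2 - (605/27)x - 6286/81
so L g − (-3/2)·g = (4/3)x^3 - (5/2)x^2 + 9x = f ✓


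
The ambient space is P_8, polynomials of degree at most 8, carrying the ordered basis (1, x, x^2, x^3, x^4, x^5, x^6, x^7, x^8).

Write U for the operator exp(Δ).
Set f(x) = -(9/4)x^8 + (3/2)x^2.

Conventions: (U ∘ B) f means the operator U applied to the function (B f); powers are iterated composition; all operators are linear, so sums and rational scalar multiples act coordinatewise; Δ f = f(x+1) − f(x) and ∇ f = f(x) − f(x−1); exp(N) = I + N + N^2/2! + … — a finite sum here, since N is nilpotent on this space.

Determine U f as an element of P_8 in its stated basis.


g(x) = -(9/4)x^8 - 18x^7 - 126x^6 - 630x^5 - (4725/2)x^4 - 6552x^3 - (25575/2)x^2 - 15783x - 9312

order-1 term: -18x^7 - 63x^6 - 126x^5 - (315/2)x^4 - 126x^3 - 63x^2 - 15x - 3/4
order-2 term: -63x^6 - 378x^5 - (2205/2)x^4 - 1890x^3 - 1953x^2 - 1134x - 1137/4
order-3 term: -126x^5 - 945x^4 - 3150x^3 - 5670x^2 - 5418x - 4347/2
order-4 term: -(315/2)x^4 - 1260x^3 - 4095x^2 - 6300x - 15309/4
order-5 term: -126x^3 - 945x^2 - 2520x - 4725/2
order-6 term: -63x^2 - 378x - 1197/2
order-7 term: -18x - 63
order-8 term: -9/4
the series for exp(Δ) f terminates at order 8
exp(Δ) f = -(9/4)x^8 - 18x^7 - 126x^6 - 630x^5 - (4725/2)x^4 - 6552x^3 - (25575/2)x^2 - 15783x - 9312


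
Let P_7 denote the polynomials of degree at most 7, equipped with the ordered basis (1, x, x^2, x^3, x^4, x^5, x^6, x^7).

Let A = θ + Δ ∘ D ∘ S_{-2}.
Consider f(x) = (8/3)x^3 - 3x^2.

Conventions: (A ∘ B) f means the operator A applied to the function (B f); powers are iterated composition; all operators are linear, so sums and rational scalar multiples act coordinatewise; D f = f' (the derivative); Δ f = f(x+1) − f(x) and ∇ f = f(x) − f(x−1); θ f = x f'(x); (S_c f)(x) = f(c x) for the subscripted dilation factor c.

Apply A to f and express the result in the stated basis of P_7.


the result is g(x) = 8x^3 - 6x^2 - 128x - 88

θ f = 8x^3 - 6x^2
S_{-2} f = -(64/3)x^3 - 12x^2
D S_{-2} f = -64x^2 - 24x
Δ D S_{-2} f = -128x - 88
(θ + Δ ∘ D ∘ S_{-2}) f = 8x^3 - 6x^2 - 128x - 88


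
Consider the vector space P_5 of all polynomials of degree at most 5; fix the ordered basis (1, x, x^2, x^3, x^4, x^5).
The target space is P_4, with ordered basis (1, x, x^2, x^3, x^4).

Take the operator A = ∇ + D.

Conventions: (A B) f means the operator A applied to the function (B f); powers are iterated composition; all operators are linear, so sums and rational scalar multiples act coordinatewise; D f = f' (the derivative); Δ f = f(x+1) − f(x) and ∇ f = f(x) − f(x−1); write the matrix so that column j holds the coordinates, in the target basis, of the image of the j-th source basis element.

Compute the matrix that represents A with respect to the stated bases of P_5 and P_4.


the matrix is [[0, 2, -1, 1, -1, 1]; [0, 0, 4, -3, 4, -5]; [0, 0, 0, 6, -6, 10]; [0, 0, 0, 0, 8, -10]; [0, 0, 0, 0, 0, 10]] (rows listed top to bottom)

image of 1: 0
image of x: 2
image of x^2: 4x - 1
image of x^3: 6x^2 - 3x + 1
image of x^4: 8x^3 - 6x^2 + 4x - 1
image of x^5: 10x^4 - 10x^3 + 10x^2 - 5x + 1
each image's coordinates form column j of the matrix


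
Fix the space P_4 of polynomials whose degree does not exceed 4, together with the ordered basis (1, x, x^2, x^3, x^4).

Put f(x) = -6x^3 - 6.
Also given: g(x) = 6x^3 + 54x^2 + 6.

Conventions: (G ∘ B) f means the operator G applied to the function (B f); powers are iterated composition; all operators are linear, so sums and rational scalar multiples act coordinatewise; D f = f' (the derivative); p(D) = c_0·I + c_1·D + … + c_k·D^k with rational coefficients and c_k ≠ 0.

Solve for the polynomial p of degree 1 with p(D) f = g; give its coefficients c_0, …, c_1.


c_0 = -1, c_1 = -3

D^0 f = -6x^3 - 6
D^1 f = -18x^2
matching coefficients of g against c_0 f + c_1 Df + … from the top degree down determines the c_i
solution: c_0 = -1, c_1 = -3
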